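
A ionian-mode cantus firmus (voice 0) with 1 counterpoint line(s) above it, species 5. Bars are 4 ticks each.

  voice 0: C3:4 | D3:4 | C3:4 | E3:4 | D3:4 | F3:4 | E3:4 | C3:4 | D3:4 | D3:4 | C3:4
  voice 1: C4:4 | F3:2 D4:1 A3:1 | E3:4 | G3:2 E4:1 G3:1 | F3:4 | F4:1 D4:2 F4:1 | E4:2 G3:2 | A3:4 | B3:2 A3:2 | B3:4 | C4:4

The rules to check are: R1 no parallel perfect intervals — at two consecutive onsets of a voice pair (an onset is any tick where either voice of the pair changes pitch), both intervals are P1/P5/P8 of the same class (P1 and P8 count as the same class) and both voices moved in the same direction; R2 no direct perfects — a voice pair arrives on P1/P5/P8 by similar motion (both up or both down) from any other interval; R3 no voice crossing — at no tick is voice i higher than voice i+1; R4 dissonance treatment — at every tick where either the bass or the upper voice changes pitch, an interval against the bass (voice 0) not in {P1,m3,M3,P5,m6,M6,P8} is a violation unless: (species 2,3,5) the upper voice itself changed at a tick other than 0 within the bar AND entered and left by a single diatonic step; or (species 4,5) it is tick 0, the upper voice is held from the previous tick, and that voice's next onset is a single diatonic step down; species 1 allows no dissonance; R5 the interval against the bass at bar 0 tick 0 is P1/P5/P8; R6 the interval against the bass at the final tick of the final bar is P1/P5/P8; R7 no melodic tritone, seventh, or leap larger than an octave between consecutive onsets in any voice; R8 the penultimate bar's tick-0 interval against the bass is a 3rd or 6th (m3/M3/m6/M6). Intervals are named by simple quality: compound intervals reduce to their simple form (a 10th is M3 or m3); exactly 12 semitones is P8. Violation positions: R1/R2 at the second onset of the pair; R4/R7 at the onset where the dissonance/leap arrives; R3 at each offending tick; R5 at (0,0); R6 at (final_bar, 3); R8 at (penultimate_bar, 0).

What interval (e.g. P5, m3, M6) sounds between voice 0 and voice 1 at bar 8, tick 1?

voice 0=D3 voice 1=B3 -> M6

M6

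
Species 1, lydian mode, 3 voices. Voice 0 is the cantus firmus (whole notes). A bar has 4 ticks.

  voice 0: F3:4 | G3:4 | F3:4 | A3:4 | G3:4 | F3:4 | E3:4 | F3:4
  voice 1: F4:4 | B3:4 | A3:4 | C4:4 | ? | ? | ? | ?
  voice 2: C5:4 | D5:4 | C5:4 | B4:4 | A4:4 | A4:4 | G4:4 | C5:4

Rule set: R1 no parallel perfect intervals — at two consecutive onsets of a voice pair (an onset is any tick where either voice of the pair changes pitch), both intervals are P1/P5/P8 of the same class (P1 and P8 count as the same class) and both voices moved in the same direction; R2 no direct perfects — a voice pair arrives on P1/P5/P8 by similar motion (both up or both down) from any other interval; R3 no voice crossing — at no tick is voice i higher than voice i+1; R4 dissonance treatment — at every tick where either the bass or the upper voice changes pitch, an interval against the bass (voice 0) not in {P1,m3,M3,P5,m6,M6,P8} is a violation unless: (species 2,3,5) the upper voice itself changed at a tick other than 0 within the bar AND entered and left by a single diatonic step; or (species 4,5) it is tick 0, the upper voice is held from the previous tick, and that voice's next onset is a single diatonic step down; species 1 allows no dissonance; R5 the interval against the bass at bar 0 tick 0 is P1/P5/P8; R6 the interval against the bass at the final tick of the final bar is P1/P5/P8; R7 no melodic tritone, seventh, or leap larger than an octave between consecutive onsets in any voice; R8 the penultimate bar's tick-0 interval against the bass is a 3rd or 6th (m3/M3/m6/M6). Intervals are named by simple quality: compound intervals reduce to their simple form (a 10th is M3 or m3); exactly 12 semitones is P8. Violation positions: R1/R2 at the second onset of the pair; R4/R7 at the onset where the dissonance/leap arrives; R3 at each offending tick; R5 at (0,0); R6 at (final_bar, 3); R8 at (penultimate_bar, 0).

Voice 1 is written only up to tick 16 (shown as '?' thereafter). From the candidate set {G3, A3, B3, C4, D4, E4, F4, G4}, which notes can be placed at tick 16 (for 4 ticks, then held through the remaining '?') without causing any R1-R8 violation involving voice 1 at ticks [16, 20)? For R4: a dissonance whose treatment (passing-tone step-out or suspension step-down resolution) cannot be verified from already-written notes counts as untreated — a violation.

G3: violates R2
A3: violates R2,R4
B3: legal
C4: violates R4
D4: legal
E4: legal
F4: violates R4
G4: legal

{B3, D4, E4, G4}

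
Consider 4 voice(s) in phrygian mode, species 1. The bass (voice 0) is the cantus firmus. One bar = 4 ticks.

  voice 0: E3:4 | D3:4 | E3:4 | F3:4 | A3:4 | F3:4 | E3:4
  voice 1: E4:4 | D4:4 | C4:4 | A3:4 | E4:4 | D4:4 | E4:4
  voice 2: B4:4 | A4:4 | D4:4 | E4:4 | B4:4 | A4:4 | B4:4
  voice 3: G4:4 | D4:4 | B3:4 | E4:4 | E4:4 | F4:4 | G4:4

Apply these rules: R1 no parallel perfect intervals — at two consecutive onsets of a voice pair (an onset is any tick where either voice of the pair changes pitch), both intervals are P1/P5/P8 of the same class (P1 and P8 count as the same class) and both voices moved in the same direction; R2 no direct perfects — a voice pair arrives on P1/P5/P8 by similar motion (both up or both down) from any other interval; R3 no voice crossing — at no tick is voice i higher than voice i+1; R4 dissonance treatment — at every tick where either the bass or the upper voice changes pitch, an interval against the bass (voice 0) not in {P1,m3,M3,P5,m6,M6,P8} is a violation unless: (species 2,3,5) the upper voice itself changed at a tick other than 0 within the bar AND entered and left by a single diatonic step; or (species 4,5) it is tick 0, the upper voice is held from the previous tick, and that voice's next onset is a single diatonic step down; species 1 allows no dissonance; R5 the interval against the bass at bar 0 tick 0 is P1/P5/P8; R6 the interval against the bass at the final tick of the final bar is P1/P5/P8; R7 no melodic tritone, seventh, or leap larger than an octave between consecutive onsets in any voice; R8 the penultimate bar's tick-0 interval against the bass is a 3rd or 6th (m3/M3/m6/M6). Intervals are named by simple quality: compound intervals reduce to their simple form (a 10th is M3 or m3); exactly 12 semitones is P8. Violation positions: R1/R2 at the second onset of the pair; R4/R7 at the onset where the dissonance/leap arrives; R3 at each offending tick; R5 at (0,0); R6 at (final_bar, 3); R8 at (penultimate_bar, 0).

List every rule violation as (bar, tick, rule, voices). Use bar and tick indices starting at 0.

bar 0: v0=E3 v1=E4 v2=B4 v3=G4 downbeat m3
bar 1: v0=D3 v1=D4 v2=A4 v3=D4 downbeat P8
bar 2: v0=E3 v1=C4 v2=D4 v3=B3 downbeat P5
bar 3: v0=F3 v1=A3 v2=E4 v3=E4 downbeat M7
bar 4: v0=A3 v1=E4 v2=B4 v3=E4 downbeat P5
bar 5: v0=F3 v1=D4 v2=A4 v3=F4 downbeat P8
bar 6: v0=E3 v1=E4 v2=B4 v3=G4 downbeat m3
  -> R3 @ bar 0 tick 0 v(2, 3): B4 above G4
  -> R5 @ bar 0 tick 0 v(0, 3): opens on m3
  -> R3 @ bar 0 tick 1 v(2, 3): B4 above G4
  -> R3 @ bar 0 tick 2 v(2, 3): B4 above G4
  -> R3 @ bar 0 tick 3 v(2, 3): B4 above G4
  -> R1 @ bar 1 tick 0 v(0, 1): E3/E4 P8 -> D3/D4 P8 similar
  -> R1 @ bar 1 tick 0 v(0, 2): E3/B4 P5 -> D3/A4 P5 similar
  -> R1 @ bar 1 tick 0 v(1, 2): E4/B4 P5 -> D4/A4 P5 similar
  -> R2 @ bar 1 tick 0 v(0, 3): E3/G4 m3 -> D3/D4 P8 similar
  -> R2 @ bar 1 tick 0 v(1, 3): E4/G4 m3 -> D4/D4 P1 similar
  -> R2 @ bar 1 tick 0 v(2, 3): B4/G4 M3 -> A4/D4 P5 similar
  -> R3 @ bar 1 tick 0 v(2, 3): A4 above D4
  -> R3 @ bar 1 tick 1 v(2, 3): A4 above D4
  -> R3 @ bar 1 tick 2 v(2, 3): A4 above D4
  -> R3 @ bar 1 tick 3 v(2, 3): A4 above D4
  -> R3 @ bar 2 tick 0 v(2, 3): D4 above B3
  -> R4 @ bar 2 tick 0 v(0, 2): E3/D4 m7 untreated
  -> R3 @ bar 2 tick 1 v(2, 3): D4 above B3
  -> R3 @ bar 2 tick 2 v(2, 3): D4 above B3
  -> R3 @ bar 2 tick 3 v(2, 3): D4 above B3
  -> R2 @ bar 3 tick 0 v(2, 3): D4/B3 m3 -> E4/E4 P1 similar
  -> R4 @ bar 3 tick 0 v(0, 2): F3/E4 M7 untreated
  -> R4 @ bar 3 tick 0 v(0, 3): F3/E4 M7 untreated
  -> R1 @ bar 4 tick 0 v(1, 2): A3/E4 P5 -> E4/B4 P5 similar
  -> R2 @ bar 4 tick 0 v(0, 1): F3/A3 M3 -> A3/E4 P5 similar
  -> R3 @ bar 4 tick 0 v(2, 3): B4 above E4
  -> R4 @ bar 4 tick 0 v(0, 2): A3/B4 M2 untreated
  -> R3 @ bar 4 tick 1 v(2, 3): B4 above E4
  -> R3 @ bar 4 tick 2 v(2, 3): B4 above E4
  -> R3 @ bar 4 tick 3 v(2, 3): B4 above E4
  -> R1 @ bar 5 tick 0 v(1, 2): E4/B4 P5 -> D4/A4 P5 similar
  -> R3 @ bar 5 tick 0 v(2, 3): A4 above F4
  -> R8 @ bar 5 tick 0 v(0, 3): penult P8 not 3rd/6th
  -> R3 @ bar 5 tick 1 v(2, 3): A4 above F4
  -> R3 @ bar 5 tick 2 v(2, 3): A4 above F4
  -> R3 @ bar 5 tick 3 v(2, 3): A4 above F4
  -> R1 @ bar 6 tick 0 v(1, 2): D4/A4 P5 -> E4/B4 P5 similar
  -> R3 @ bar 6 tick 0 v(2, 3): B4 above G4
  -> R3 @ bar 6 tick 1 v(2, 3): B4 above G4
  -> R3 @ bar 6 tick 2 v(2, 3): B4 above G4
  -> R3 @ bar 6 tick 3 v(2, 3): B4 above G4
  -> R6 @ bar 6 tick 3 v(0, 3): closes on m3

(0, 0, R3, (2, 3))
(0, 0, R5, (0, 3))
(0, 1, R3, (2, 3))
(0, 2, R3, (2, 3))
(0, 3, R3, (2, 3))
(1, 0, R1, (0, 1))
(1, 0, R1, (0, 2))
(1, 0, R1, (1, 2))
(1, 0, R2, (0, 3))
(1, 0, R2, (1, 3))
(1, 0, R2, (2, 3))
(1, 0, R3, (2, 3))
(1, 1, R3, (2, 3))
(1, 2, R3, (2, 3))
(1, 3, R3, (2, 3))
(2, 0, R3, (2, 3))
(2, 0, R4, (0, 2))
(2, 1, R3, (2, 3))
(2, 2, R3, (2, 3))
(2, 3, R3, (2, 3))
(3, 0, R2, (2, 3))
(3, 0, R4, (0, 2))
(3, 0, R4, (0, 3))
(4, 0, R1, (1, 2))
(4, 0, R2, (0, 1))
(4, 0, R3, (2, 3))
(4, 0, R4, (0, 2))
(4, 1, R3, (2, 3))
(4, 2, R3, (2, 3))
(4, 3, R3, (2, 3))
(5, 0, R1, (1, 2))
(5, 0, R3, (2, 3))
(5, 0, R8, (0, 3))
(5, 1, R3, (2, 3))
(5, 2, R3, (2, 3))
(5, 3, R3, (2, 3))
(6, 0, R1, (1, 2))
(6, 0, R3, (2, 3))
(6, 1, R3, (2, 3))
(6, 2, R3, (2, 3))
(6, 3, R3, (2, 3))
(6, 3, R6, (0, 3))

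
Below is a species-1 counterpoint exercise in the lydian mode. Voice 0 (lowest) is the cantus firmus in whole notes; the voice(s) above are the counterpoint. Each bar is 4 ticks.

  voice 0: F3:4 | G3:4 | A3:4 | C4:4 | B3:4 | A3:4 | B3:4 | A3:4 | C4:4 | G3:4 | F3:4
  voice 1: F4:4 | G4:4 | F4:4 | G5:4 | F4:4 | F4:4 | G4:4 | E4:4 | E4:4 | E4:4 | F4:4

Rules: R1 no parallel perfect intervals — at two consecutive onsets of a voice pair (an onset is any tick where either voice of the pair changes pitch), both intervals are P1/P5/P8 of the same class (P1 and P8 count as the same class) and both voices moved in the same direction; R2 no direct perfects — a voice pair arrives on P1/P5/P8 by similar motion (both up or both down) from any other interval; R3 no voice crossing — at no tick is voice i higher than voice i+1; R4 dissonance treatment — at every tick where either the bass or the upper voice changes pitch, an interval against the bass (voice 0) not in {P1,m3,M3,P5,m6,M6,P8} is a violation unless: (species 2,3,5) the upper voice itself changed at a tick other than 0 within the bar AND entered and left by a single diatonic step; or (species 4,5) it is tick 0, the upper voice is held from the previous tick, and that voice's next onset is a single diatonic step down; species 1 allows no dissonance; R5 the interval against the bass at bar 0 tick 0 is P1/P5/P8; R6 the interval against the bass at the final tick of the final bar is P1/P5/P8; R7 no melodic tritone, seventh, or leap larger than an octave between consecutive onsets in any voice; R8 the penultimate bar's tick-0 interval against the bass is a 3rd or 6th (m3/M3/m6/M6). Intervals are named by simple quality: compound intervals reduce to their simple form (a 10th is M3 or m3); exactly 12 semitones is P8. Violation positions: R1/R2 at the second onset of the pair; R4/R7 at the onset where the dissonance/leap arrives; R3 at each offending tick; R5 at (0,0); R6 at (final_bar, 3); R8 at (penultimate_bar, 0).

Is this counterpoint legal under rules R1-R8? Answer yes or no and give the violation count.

bar 0: v0=F3 v1=F4 (P8)
bar 1: v0=G3 v1=G4 (P8)
bar 2: v0=A3 v1=F4 (m6)
bar 3: v0=C4 v1=G5 (P5)
bar 4: v0=B3 v1=F4 (TT)
bar 5: v0=A3 v1=F4 (m6)
bar 6: v0=B3 v1=G4 (m6)
bar 7: v0=A3 v1=E4 (P5)
bar 8: v0=C4 v1=E4 (M3)
bar 9: v0=G3 v1=E4 (M6)
bar 10: v0=F3 v1=F4 (P8)
  R1 @ bar1.0: F3/F4 P8 -> G3/G4 P8 similar
  R2 @ bar3.0: A3/F4 m6 -> C4/G5 P5 similar
  R7 @ bar3.0: F4->G5 leap 14st
  R4 @ bar4.0: B3/F4 TT untreated
  R7 @ bar4.0: G5->F4 leap 14st
  R2 @ bar7.0: B3/G4 m6 -> A3/E4 P5 similar

No (6 violations)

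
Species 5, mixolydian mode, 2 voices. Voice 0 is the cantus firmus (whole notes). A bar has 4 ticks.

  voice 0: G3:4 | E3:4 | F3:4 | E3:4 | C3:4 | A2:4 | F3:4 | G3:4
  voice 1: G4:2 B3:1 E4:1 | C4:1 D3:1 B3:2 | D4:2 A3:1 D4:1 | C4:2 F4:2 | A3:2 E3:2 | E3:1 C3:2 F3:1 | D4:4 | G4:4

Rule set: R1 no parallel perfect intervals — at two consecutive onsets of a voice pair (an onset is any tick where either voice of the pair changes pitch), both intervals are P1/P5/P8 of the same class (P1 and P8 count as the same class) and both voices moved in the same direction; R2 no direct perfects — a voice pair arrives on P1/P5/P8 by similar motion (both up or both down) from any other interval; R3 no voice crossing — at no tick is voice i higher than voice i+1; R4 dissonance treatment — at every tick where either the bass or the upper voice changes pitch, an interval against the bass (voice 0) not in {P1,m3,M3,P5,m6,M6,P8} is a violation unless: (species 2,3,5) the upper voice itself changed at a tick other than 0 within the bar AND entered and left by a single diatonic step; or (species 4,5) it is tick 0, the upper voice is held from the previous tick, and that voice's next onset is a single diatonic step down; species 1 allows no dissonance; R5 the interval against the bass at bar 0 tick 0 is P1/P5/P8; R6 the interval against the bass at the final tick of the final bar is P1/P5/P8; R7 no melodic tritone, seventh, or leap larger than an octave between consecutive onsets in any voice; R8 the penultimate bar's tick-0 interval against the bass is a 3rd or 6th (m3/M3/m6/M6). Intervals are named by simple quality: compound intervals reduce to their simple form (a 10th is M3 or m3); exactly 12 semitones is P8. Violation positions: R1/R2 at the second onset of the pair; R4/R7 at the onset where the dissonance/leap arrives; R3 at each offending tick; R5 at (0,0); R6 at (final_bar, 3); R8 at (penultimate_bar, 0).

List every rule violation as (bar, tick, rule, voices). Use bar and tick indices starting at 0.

bar 0: v0=G3 v1=G4 downbeat P8
bar 1: v0=E3 v1=C4 downbeat m6
bar 2: v0=F3 v1=D4 downbeat M6
bar 3: v0=E3 v1=C4 downbeat m6
bar 4: v0=C3 v1=A3 downbeat M6
bar 5: v0=A2 v1=E3 downbeat P5
bar 6: v0=F3 v1=D4 downbeat M6
bar 7: v0=G3 v1=G4 downbeat P8
  -> R3 @ bar 1 tick 1 v(0, 1): E3 above D3
  -> R4 @ bar 1 tick 1 v(0, 1): E3/D3 M2 untreated
  -> R7 @ bar 1 tick 1 v(1,): C4->D3 leap 10st
  -> R4 @ bar 3 tick 2 v(0, 1): E3/F4 m2 untreated
  -> R2 @ bar 7 tick 0 v(0, 1): F3/D4 M6 -> G3/G4 P8 similar

(1, 1, R3, (0, 1))
(1, 1, R4, (0, 1))
(1, 1, R7, (1,))
(3, 2, R4, (0, 1))
(7, 0, R2, (0, 1))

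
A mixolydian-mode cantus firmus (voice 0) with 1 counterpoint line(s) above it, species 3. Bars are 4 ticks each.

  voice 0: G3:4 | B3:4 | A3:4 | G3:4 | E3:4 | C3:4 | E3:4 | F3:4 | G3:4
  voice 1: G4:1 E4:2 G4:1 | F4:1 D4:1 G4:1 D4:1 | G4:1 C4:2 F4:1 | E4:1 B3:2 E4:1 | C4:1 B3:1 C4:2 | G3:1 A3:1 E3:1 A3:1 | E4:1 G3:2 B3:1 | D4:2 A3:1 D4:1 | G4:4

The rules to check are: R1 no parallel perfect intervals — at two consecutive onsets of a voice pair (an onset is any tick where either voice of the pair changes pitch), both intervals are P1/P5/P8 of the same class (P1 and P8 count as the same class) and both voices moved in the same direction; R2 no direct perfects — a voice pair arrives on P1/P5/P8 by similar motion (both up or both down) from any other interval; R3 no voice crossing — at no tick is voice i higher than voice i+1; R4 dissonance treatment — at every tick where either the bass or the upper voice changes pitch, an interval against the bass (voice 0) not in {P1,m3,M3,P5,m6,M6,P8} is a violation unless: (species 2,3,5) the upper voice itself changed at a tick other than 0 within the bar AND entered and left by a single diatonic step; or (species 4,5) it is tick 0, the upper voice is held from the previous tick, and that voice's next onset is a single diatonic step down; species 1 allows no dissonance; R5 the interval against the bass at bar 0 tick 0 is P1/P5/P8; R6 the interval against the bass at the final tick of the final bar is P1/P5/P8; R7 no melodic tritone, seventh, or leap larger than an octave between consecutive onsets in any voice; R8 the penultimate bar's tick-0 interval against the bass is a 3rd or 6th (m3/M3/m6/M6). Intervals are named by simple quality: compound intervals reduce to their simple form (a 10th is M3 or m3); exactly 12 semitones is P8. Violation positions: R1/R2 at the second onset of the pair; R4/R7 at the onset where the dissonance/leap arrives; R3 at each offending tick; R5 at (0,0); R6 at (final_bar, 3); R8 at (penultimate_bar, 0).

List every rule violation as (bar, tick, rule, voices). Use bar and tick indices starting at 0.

bar 0: v0=G3 v1=G4 downbeat P8
bar 1: v0=B3 v1=F4 downbeat TT
bar 2: v0=A3 v1=G4 downbeat m7
bar 3: v0=G3 v1=E4 downbeat M6
bar 4: v0=E3 v1=C4 downbeat m6
bar 5: v0=C3 v1=G3 downbeat P5
bar 6: v0=E3 v1=E4 downbeat P8
bar 7: v0=F3 v1=D4 downbeat M6
bar 8: v0=G3 v1=G4 downbeat P8
  -> R4 @ bar 1 tick 0 v(0, 1): B3/F4 TT untreated
  -> R4 @ bar 2 tick 0 v(0, 1): A3/G4 m7 untreated
  -> R2 @ bar 5 tick 0 v(0, 1): E3/C4 m6 -> C3/G3 P5 similar
  -> R2 @ bar 6 tick 0 v(0, 1): C3/A3 M6 -> E3/E4 P8 similar
  -> R2 @ bar 8 tick 0 v(0, 1): F3/D4 M6 -> G3/G4 P8 similar

(1, 0, R4, (0, 1))
(2, 0, R4, (0, 1))
(5, 0, R2, (0, 1))
(6, 0, R2, (0, 1))
(8, 0, R2, (0, 1))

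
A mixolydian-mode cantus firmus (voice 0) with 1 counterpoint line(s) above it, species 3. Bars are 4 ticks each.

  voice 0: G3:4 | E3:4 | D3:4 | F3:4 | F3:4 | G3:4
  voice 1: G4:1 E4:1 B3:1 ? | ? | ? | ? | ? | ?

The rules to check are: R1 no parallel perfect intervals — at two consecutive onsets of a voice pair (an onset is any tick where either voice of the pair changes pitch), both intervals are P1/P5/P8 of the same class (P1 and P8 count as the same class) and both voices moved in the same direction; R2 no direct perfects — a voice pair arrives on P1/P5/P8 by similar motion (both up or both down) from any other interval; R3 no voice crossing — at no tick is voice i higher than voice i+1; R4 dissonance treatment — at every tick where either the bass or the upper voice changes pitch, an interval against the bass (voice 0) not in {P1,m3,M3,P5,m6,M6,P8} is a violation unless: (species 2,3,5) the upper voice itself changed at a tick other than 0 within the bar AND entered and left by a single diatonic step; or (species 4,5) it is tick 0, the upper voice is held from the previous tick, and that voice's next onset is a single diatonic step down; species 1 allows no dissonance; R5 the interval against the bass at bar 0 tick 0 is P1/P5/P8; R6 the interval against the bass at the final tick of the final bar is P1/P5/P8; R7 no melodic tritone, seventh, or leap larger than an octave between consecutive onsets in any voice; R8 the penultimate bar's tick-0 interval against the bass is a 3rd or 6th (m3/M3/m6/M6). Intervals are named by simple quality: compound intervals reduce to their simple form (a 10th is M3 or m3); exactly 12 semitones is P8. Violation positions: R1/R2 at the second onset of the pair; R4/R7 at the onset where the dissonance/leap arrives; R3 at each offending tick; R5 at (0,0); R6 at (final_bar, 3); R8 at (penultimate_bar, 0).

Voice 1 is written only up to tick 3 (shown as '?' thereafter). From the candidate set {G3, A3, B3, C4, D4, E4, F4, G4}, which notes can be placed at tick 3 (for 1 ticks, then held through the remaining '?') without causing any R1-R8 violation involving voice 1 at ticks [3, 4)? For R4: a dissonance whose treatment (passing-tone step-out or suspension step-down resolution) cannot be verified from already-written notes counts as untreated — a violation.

G3: legal
A3: violates R4
B3: legal
C4: violates R4
D4: legal
E4: legal
F4: violates R4,R7
G4: legal

{B3, D4, E4, G3, G4}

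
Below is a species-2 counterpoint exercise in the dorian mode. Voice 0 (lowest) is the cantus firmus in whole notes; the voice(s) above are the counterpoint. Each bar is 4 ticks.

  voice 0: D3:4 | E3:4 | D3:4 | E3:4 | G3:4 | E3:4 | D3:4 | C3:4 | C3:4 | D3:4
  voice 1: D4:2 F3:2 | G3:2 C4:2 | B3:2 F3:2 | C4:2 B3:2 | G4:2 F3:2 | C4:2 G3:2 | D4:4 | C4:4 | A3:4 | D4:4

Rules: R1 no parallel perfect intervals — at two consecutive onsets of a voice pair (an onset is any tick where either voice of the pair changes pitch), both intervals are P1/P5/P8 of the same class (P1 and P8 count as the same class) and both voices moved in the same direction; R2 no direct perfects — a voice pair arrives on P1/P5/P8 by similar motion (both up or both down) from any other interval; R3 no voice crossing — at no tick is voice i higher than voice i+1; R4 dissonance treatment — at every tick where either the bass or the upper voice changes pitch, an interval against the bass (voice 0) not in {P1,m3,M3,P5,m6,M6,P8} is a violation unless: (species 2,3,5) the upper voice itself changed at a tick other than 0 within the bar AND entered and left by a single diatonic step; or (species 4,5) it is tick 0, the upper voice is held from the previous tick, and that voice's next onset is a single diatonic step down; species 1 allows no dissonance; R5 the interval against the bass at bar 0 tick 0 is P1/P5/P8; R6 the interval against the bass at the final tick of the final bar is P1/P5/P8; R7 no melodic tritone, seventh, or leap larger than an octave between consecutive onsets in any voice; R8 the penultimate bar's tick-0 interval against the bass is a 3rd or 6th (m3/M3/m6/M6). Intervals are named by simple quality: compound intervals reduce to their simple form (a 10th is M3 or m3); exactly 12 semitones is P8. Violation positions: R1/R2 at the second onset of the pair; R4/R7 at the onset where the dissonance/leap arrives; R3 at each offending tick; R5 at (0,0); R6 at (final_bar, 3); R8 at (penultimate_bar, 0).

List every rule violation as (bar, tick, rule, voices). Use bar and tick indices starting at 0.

(2, 2, R7, (1,))
(4, 0, R2, (0, 1))
(4, 2, R3, (0, 1))
(4, 2, R4, (0, 1))
(4, 2, R7, (1,))
(4, 3, R3, (0, 1))
(7, 0, R1, (0, 1))
(9, 0, R2, (0, 1))

bar 0: v0=D3 v1=D4 downbeat P8
bar 1: v0=E3 v1=G3 downbeat m3
bar 2: v0=D3 v1=B3 downbeat M6
bar 3: v0=E3 v1=C4 downbeat m6
bar 4: v0=G3 v1=G4 downbeat P8
bar 5: v0=E3 v1=C4 downbeat m6
bar 6: v0=D3 v1=D4 downbeat P8
bar 7: v0=C3 v1=C4 downbeat P8
bar 8: v0=C3 v1=A3 downbeat M6
bar 9: v0=D3 v1=D4 downbeat P8
  -> R7 @ bar 2 tick 2 v(1,): B3->F3 leap 6st
  -> R2 @ bar 4 tick 0 v(0, 1): E3/B3 P5 -> G3/G4 P8 similar
  -> R3 @ bar 4 tick 2 v(0, 1): G3 above F3
  -> R4 @ bar 4 tick 2 v(0, 1): G3/F3 M2 untreated
  -> R7 @ bar 4 tick 2 v(1,): G4->F3 leap 14st
  -> R3 @ bar 4 tick 3 v(0, 1): G3 above F3
  -> R1 @ bar 7 tick 0 v(0, 1): D3/D4 P8 -> C3/C4 P8 similar
  -> R2 @ bar 9 tick 0 v(0, 1): C3/A3 M6 -> D3/D4 P8 similar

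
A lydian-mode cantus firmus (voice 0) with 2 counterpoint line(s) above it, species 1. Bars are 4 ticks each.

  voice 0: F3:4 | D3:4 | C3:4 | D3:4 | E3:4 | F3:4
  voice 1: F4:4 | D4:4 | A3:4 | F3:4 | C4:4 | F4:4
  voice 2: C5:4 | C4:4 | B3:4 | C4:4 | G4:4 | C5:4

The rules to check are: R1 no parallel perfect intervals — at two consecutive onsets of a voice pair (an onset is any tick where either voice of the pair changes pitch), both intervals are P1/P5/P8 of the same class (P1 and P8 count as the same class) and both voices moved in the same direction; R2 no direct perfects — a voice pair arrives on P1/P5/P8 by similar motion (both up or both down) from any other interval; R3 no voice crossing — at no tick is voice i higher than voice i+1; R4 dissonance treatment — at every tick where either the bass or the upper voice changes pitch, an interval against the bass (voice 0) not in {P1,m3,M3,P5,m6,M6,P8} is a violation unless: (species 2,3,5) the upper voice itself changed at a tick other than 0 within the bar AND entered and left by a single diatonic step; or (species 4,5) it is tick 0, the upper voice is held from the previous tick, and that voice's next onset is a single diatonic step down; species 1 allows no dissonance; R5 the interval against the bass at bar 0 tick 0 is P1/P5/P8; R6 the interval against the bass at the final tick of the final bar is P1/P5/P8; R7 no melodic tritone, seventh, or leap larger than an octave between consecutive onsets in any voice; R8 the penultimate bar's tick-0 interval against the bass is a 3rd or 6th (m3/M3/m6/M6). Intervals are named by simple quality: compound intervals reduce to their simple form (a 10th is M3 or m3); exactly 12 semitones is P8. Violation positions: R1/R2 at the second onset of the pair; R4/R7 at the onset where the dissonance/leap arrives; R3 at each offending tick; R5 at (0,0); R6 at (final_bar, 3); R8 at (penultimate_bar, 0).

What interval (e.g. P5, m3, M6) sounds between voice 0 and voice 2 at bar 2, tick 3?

M7

voice 0=C3 voice 2=B3 -> M7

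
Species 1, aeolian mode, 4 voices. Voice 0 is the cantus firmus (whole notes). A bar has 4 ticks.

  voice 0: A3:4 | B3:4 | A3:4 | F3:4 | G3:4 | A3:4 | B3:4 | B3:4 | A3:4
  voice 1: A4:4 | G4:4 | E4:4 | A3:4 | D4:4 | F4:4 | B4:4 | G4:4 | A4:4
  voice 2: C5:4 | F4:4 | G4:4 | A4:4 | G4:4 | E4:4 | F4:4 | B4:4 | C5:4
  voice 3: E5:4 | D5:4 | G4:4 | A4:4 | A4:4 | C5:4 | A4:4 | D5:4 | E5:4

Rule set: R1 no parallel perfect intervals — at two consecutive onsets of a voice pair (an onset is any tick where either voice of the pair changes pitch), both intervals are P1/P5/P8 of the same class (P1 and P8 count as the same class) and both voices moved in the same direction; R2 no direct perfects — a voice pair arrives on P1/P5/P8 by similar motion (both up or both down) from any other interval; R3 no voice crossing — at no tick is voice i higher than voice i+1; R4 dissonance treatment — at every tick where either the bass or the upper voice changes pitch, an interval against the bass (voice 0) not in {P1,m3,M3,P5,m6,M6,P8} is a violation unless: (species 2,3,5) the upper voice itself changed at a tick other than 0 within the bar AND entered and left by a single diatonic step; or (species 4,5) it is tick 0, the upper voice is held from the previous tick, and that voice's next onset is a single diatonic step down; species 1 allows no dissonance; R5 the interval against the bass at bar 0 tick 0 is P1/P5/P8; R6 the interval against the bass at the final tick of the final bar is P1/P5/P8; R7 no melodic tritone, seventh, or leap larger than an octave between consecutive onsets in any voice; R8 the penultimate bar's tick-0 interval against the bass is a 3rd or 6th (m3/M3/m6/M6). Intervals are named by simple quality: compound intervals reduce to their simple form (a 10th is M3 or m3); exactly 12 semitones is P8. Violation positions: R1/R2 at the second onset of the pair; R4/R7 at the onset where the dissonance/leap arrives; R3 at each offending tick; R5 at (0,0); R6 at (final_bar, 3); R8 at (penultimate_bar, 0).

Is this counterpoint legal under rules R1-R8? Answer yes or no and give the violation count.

bar 0: v0=A3 v1=A4 v2=C5 v3=E5 (P5)
bar 1: v0=B3 v1=G4 v2=F4 v3=D5 (m3)
bar 2: v0=A3 v1=E4 v2=G4 v3=G4 (m7)
bar 3: v0=F3 v1=A3 v2=A4 v3=A4 (M3)
bar 4: v0=G3 v1=D4 v2=G4 v3=A4 (M2)
bar 5: v0=A3 v1=F4 v2=E4 v3=C5 (m3)
bar 6: v0=B3 v1=B4 v2=F4 v3=A4 (m7)
bar 7: v0=B3 v1=G4 v2=B4 v3=D5 (m3)
bar 8: v0=A3 v1=A4 v2=C5 v3=E5 (P5)
  R5 @ bar0.0: opens on m3
  R1 @ bar1.0: A4/E5 P5 -> G4/D5 P5 similar
  R3 @ bar1.0: G4 above F4
  R4 @ bar1.0: B3/F4 TT untreated
  R3 @ bar1.1: G4 above F4
  R3 @ bar1.2: G4 above F4
  R3 @ bar1.3: G4 above F4
  R2 @ bar2.0: B3/G4 m6 -> A3/E4 P5 similar
  R4 @ bar2.0: A3/G4 m7 untreated
  R4 @ bar2.0: A3/G4 m7 untreated
  R1 @ bar3.0: G4/G4 P1 -> A4/A4 P1 similar
  R2 @ bar4.0: F3/A3 M3 -> G3/D4 P5 similar
  R4 @ bar4.0: G3/A4 M2 untreated
  R1 @ bar5.0: D4/A4 P5 -> F4/C5 P5 similar
  R3 @ bar5.0: F4 above E4
  R3 @ bar5.1: F4 above E4
  R3 @ bar5.2: F4 above E4
  R3 @ bar5.3: F4 above E4
  R2 @ bar6.0: A3/F4 m6 -> B3/B4 P8 similar
  R3 @ bar6.0: B4 above F4
  R4 @ bar6.0: B3/F4 TT untreated
  R4 @ bar6.0: B3/A4 m7 untreated
  R7 @ bar6.0: F4->B4 leap 6st
  R3 @ bar6.1: B4 above F4
  R3 @ bar6.2: B4 above F4
  R3 @ bar6.3: B4 above F4
  R7 @ bar7.0: F4->B4 leap 6st
  R8 @ bar7.0: penult P8 not 3rd/6th
  R1 @ bar8.0: G4/D5 P5 -> A4/E5 P5 similar
  R6 @ bar8.3: closes on m3

No (30 violations)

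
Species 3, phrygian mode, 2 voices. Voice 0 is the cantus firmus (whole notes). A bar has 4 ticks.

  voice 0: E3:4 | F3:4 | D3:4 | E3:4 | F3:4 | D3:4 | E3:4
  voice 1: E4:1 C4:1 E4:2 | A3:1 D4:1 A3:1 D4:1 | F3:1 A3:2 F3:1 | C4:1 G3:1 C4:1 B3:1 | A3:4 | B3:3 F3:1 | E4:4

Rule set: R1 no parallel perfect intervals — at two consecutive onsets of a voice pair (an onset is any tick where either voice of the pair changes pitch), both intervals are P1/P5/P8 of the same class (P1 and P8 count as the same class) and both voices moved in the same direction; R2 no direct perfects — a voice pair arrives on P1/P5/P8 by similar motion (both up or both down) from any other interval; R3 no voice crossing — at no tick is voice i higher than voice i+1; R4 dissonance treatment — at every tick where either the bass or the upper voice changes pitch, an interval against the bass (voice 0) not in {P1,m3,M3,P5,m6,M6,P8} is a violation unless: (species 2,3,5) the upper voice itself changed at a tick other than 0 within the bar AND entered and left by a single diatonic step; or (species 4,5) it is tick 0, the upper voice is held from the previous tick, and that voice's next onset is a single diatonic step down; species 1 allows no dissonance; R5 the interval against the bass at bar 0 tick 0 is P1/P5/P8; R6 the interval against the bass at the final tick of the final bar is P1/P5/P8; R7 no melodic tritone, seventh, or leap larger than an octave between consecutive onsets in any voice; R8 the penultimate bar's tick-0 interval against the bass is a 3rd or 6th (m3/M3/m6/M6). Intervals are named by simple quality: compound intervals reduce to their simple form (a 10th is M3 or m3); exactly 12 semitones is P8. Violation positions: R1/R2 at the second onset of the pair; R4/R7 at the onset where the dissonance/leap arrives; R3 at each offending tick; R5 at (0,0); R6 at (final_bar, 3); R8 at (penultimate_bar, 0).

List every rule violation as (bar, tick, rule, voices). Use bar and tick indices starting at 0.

bar 0: v0=E3 v1=E4 downbeat P8
bar 1: v0=F3 v1=A3 downbeat M3
bar 2: v0=D3 v1=F3 downbeat m3
bar 3: v0=E3 v1=C4 downbeat m6
bar 4: v0=F3 v1=A3 downbeat M3
bar 5: v0=D3 v1=B3 downbeat M6
bar 6: v0=E3 v1=E4 downbeat P8
  -> R7 @ bar 5 tick 3 v(1,): B3->F3 leap 6st
  -> R2 @ bar 6 tick 0 v(0, 1): D3/F3 m3 -> E3/E4 P8 similar
  -> R7 @ bar 6 tick 0 v(1,): F3->E4 leap 11st

(5, 3, R7, (1,))
(6, 0, R2, (0, 1))
(6, 0, R7, (1,))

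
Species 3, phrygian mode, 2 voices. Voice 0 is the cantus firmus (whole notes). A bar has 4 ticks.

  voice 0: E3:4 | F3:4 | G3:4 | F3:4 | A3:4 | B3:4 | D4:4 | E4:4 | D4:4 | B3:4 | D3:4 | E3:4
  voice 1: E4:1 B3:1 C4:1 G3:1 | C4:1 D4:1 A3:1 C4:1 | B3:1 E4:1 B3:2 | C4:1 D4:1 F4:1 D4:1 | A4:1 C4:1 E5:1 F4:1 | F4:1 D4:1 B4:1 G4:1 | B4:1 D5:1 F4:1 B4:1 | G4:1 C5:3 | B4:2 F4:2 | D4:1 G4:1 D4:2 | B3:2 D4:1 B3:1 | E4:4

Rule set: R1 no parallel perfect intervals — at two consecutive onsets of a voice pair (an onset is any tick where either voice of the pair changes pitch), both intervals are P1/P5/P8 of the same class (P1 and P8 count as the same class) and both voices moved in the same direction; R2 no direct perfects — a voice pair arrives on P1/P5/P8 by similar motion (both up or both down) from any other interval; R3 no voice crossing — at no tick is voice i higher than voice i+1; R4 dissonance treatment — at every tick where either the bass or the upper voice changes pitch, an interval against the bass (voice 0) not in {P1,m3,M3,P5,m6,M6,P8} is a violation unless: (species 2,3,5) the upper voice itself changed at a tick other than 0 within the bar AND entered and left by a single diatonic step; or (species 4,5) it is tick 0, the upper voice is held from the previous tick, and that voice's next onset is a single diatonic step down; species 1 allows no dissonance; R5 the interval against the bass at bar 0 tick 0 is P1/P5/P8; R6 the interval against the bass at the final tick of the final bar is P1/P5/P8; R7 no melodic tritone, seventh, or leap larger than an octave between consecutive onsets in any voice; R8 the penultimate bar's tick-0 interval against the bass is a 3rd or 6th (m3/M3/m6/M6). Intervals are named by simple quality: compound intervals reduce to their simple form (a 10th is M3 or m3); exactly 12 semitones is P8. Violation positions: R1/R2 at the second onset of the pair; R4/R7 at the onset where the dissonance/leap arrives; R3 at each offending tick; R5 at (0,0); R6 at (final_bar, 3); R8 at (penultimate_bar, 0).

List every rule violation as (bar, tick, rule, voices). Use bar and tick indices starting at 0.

bar 0: v0=E3 v1=E4 downbeat P8
bar 1: v0=F3 v1=C4 downbeat P5
bar 2: v0=G3 v1=B3 downbeat M3
bar 3: v0=F3 v1=C4 downbeat P5
bar 4: v0=A3 v1=A4 downbeat P8
bar 5: v0=B3 v1=F4 downbeat TT
bar 6: v0=D4 v1=B4 downbeat M6
bar 7: v0=E4 v1=G4 downbeat m3
bar 8: v0=D4 v1=B4 downbeat M6
bar 9: v0=B3 v1=D4 downbeat m3
bar 10: v0=D3 v1=B3 downbeat M6
bar 11: v0=E3 v1=E4 downbeat P8
  -> R2 @ bar 1 tick 0 v(0, 1): E3/G3 m3 -> F3/C4 P5 similar
  -> R2 @ bar 4 tick 0 v(0, 1): F3/D4 M6 -> A3/A4 P8 similar
  -> R7 @ bar 4 tick 2 v(1,): C4->E5 leap 16st
  -> R7 @ bar 4 tick 3 v(1,): E5->F4 leap 11st
  -> R4 @ bar 5 tick 0 v(0, 1): B3/F4 TT untreated
  -> R7 @ bar 6 tick 3 v(1,): F4->B4 leap 6st
  -> R7 @ bar 8 tick 2 v(1,): B4->F4 leap 6st
  -> R2 @ bar 11 tick 0 v(0, 1): D3/B3 M6 -> E3/E4 P8 similar

(1, 0, R2, (0, 1))
(4, 0, R2, (0, 1))
(4, 2, R7, (1,))
(4, 3, R7, (1,))
(5, 0, R4, (0, 1))
(6, 3, R7, (1,))
(8, 2, R7, (1,))
(11, 0, R2, (0, 1))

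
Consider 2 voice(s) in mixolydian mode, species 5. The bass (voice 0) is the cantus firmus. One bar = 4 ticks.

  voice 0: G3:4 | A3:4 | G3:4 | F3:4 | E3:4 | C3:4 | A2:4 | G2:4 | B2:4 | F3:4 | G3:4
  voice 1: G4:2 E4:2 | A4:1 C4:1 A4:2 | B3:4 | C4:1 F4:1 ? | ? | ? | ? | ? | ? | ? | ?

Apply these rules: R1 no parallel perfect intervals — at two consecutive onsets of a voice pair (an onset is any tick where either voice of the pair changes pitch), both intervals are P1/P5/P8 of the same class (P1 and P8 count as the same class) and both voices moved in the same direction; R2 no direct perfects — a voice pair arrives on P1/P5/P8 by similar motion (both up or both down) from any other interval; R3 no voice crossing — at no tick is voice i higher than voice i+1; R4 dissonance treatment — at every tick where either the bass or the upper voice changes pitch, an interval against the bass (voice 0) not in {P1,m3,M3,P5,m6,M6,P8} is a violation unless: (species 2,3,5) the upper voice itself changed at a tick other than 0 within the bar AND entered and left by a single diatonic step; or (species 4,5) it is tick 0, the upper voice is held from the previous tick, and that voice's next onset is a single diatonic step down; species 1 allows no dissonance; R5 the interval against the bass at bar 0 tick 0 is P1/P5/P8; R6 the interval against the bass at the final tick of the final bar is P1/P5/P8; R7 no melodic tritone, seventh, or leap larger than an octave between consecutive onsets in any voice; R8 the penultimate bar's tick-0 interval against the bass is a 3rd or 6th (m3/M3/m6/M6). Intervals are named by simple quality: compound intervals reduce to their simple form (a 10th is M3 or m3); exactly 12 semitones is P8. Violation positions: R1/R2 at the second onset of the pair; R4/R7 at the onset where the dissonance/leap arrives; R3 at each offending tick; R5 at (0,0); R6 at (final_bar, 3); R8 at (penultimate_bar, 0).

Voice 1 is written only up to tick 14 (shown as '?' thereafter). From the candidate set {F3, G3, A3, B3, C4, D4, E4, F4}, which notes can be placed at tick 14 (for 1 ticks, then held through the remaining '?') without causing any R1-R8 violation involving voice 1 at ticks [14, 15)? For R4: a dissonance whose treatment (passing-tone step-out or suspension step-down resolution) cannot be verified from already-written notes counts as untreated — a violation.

F3: legal
G3: violates R4,R7
A3: legal
B3: violates R4,R7
C4: legal
D4: legal
E4: violates R4
F4: legal

{A3, C4, D4, F3, F4}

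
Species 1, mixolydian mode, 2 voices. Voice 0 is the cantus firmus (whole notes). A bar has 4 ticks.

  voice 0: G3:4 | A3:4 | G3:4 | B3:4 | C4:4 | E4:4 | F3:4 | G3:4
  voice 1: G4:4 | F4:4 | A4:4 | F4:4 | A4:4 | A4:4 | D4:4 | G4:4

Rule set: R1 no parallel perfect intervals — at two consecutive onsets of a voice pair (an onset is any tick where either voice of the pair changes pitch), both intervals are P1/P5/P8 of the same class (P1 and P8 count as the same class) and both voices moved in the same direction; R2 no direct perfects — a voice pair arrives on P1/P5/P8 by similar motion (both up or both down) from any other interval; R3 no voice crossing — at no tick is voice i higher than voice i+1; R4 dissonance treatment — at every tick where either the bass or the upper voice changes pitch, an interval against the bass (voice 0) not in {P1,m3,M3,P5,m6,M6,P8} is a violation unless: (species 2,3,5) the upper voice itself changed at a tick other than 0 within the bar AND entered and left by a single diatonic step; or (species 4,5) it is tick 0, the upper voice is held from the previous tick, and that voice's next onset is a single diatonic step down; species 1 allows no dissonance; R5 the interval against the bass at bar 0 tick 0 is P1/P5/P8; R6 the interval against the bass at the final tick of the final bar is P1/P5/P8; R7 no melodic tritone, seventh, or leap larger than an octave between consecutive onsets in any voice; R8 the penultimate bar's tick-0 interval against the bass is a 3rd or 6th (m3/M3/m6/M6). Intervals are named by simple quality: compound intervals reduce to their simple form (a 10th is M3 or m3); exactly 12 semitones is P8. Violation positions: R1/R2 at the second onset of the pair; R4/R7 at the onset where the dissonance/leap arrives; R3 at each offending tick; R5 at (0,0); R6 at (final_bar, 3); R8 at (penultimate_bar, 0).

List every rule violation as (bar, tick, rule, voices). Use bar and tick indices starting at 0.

bar 0: v0=G3 v1=G4 downbeat P8
bar 1: v0=A3 v1=F4 downbeat m6
bar 2: v0=G3 v1=A4 downbeat M2
bar 3: v0=B3 v1=F4 downbeat TT
bar 4: v0=C4 v1=A4 downbeat M6
bar 5: v0=E4 v1=A4 downbeat P4
bar 6: v0=F3 v1=D4 downbeat M6
bar 7: v0=G3 v1=G4 downbeat P8
  -> R4 @ bar 2 tick 0 v(0, 1): G3/A4 M2 untreated
  -> R4 @ bar 3 tick 0 v(0, 1): B3/F4 TT untreated
  -> R4 @ bar 5 tick 0 v(0, 1): E4/A4 P4 untreated
  -> R7 @ bar 6 tick 0 v(0,): E4->F3 leap 11st
  -> R2 @ bar 7 tick 0 v(0, 1): F3/D4 M6 -> G3/G4 P8 similar

(2, 0, R4, (0, 1))
(3, 0, R4, (0, 1))
(5, 0, R4, (0, 1))
(6, 0, R7, (0,))
(7, 0, R2, (0, 1))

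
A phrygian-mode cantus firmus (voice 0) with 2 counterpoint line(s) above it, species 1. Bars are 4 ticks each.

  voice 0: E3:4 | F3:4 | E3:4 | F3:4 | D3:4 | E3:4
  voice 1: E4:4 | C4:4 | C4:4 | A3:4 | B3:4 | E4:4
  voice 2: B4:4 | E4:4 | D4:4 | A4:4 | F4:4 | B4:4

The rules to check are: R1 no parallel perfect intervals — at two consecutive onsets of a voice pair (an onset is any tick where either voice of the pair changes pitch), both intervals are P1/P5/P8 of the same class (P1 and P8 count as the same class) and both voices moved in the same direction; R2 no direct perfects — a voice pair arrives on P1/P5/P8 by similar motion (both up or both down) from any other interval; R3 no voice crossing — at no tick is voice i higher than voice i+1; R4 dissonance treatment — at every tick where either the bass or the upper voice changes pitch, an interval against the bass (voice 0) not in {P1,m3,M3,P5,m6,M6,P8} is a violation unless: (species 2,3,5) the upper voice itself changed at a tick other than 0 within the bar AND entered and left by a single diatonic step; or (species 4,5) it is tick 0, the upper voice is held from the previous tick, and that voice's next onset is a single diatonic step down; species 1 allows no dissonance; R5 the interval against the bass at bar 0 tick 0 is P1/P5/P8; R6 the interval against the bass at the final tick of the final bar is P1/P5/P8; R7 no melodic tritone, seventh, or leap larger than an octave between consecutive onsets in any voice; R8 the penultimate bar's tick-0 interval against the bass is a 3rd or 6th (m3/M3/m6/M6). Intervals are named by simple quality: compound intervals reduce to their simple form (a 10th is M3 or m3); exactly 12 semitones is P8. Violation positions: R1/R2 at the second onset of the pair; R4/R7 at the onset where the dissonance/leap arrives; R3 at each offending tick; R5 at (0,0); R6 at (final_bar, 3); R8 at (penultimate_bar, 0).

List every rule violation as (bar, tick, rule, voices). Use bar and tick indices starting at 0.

bar 0: v0=E3 v1=E4 v2=B4 downbeat P5
bar 1: v0=F3 v1=C4 v2=E4 downbeat M7
bar 2: v0=E3 v1=C4 v2=D4 downbeat m7
bar 3: v0=F3 v1=A3 v2=A4 downbeat M3
bar 4: v0=D3 v1=B3 v2=F4 downbeat m3
bar 5: v0=E3 v1=E4 v2=B4 downbeat P5
  -> R4 @ bar 1 tick 0 v(0, 2): F3/E4 M7 untreated
  -> R4 @ bar 2 tick 0 v(0, 2): E3/D4 m7 untreated
  -> R2 @ bar 5 tick 0 v(0, 1): D3/B3 M6 -> E3/E4 P8 similar
  -> R2 @ bar 5 tick 0 v(0, 2): D3/F4 m3 -> E3/B4 P5 similar
  -> R2 @ bar 5 tick 0 v(1, 2): B3/F4 TT -> E4/B4 P5 similar
  -> R7 @ bar 5 tick 0 v(2,): F4->B4 leap 6st

(1, 0, R4, (0, 2))
(2, 0, R4, (0, 2))
(5, 0, R2, (0, 1))
(5, 0, R2, (0, 2))
(5, 0, R2, (1, 2))
(5, 0, R7, (2,))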